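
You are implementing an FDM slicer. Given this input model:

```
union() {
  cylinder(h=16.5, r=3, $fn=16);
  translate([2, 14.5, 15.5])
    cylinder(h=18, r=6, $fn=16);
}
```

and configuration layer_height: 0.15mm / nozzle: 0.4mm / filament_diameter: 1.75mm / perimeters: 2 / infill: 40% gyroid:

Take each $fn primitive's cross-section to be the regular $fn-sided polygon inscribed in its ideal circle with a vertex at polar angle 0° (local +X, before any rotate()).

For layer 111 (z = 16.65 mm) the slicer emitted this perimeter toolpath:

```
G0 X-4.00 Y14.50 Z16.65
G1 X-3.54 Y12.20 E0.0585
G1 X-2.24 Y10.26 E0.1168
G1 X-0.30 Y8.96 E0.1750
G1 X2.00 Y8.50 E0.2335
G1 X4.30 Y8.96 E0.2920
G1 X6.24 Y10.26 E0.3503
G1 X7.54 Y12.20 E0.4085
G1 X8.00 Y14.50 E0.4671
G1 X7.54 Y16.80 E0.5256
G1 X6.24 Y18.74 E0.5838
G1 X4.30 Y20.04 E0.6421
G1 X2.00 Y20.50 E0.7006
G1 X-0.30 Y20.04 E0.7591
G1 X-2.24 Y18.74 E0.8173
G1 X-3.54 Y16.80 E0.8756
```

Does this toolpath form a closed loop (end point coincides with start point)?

Start point (G0): (-4.00, 14.50). End point (last G1): the path does not return to the start — open.

no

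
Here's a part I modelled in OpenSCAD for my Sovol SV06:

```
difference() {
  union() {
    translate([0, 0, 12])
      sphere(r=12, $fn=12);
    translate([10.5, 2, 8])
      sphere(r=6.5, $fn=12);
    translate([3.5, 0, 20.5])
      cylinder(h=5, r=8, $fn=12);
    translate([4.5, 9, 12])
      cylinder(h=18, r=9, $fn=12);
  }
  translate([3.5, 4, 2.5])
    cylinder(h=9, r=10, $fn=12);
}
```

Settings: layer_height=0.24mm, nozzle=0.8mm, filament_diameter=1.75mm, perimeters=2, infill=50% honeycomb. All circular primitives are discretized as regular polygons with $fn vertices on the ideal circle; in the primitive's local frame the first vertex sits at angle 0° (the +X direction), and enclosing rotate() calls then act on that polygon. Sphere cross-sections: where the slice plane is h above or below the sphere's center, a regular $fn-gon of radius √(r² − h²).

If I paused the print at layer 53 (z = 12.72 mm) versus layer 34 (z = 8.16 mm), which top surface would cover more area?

Layer 53 (z = 12.72): the r=12 sphere contributes a regular 12-gon of circumradius √(12²−0.72²) = 11.978 (area = (12/2)·11.978²·sin(360°/12) = 430.44 mm²); the r=6.5 sphere at (10.5, 2) slices to a regular 12-gon of circumradius 4.469 (√(r²−h²) with h=4.72 from center) (area = (12/2)·4.469²·sin(360°/12) = 59.91 mm²); the cylinder at (3.5, 0) is absent (z outside [20.5, 25.5]); the r=9 cylinder at (4.5, 9) contributes a regular 12-gon of circumradius 9 (area = (12/2)·9.000²·sin(360°/12) = 243.00 mm²); Merging all regions: the regions partially overlap — summed areas 733.36 mm² minus the doubly-counted overlap 170.13 mm² gives 563.23 mm² — area = 563.23 mm²; the cylinder at (3.5, 4) is not intersected at this z (z outside [2.5, 11.5]); Taking the first minus the rest: none of the subtracted shapes is present at this height, so that combined region is unchanged — area = 563.23 mm². So its area = 563.23 mm². Layer 34 (z = 8.16): the sphere: section is a regular 12-gon, circumradius = √(r²−h²) = √(12²−3.84²) = 11.369 (area = (12/2)·11.369²·sin(360°/12) = 387.76 mm²); the r=6.5 sphere at (10.5, 2) slices to a regular 12-gon of circumradius 6.498 (√(r²−h²) with h=0.16 from center) (area = (12/2)·6.498²·sin(360°/12) = 126.67 mm²); the cylinder at (3.5, 0) is not intersected at this z (z outside [20.5, 25.5]); the cylinder at (4.5, 9) does not reach this height (z outside [12, 30]); Merging all regions: the regions partially overlap — summed areas 514.44 mm² minus the doubly-counted overlap 60.63 mm² gives 453.80 mm² — area = 453.80 mm²; the cylinder at (3.5, 4): section is a regular 12-gon, circumradius r=10 (area = (12/2)·10.000²·sin(360°/12) = 300.00 mm²); Taking the first minus the rest: starting from that combined region (453.80 mm²), the r=10 cylinder at (3.5, 4) partially overlaps it — only the 256.32 mm² overlap (of its 300.00 mm²) is removed, clipping the outline — area = 197.48 mm². So its area = 197.48 mm². Layer 53 is larger (563.23 vs 197.48 mm²).

layer 53 (z = 12.72 mm)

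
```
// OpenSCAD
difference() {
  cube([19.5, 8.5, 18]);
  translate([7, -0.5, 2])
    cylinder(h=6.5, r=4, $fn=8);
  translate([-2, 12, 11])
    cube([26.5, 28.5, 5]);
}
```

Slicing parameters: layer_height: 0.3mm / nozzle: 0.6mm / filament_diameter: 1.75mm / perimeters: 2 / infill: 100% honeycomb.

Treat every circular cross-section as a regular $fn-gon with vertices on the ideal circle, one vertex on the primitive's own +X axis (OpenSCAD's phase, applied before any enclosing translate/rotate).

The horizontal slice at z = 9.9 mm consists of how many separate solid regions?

1

At z = 9.9 mm: the cube is present — its section is the full 19.5×8.5 rectangle; the cylinder at (7, -0.5) is absent (z outside [2, 8.5]); the cube at (-2, 12) is absent (z outside [11, 16]); Subtracting the remaining from the first: none of the subtracted shapes is present at this height, so the 19.5×8.5 cube is unchanged — 1 connected region. The result has 1 disconnected region.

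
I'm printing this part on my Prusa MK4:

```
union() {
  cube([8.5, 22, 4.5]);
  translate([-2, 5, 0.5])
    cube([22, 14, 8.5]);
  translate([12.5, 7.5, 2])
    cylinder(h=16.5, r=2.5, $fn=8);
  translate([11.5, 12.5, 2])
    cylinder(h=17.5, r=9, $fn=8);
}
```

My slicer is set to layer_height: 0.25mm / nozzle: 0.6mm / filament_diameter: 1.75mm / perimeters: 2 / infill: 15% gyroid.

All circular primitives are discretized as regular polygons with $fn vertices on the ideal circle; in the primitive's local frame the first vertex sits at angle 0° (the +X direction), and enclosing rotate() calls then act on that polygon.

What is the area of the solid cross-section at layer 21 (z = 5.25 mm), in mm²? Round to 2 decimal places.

At z = 5.25 mm: the cube is not intersected at this z (z outside [0, 4.5]); the 22×14 cube at (-2, 5) contributes its full rectangle (area 308.00 mm²); the cylinder at (12.5, 7.5): section is a regular 8-gon, circumradius r=2.5 (area = (8/2)·2.500²·sin(360°/8) = 17.68 mm²); the r=9 cylinder at (11.5, 12.5) gives a regular 8-gon of circumradius 9 (constant along its height) (area = (8/2)·9.000²·sin(360°/8) = 229.10 mm²); Taking the union: the regions partially overlap — summed areas 554.78 mm² minus the doubly-counted overlap 225.66 mm² gives 329.12 mm² — area = 329.12 mm². Overall, the cross-section is a single solid region. Net area = 329.12 mm².

329.12 mm²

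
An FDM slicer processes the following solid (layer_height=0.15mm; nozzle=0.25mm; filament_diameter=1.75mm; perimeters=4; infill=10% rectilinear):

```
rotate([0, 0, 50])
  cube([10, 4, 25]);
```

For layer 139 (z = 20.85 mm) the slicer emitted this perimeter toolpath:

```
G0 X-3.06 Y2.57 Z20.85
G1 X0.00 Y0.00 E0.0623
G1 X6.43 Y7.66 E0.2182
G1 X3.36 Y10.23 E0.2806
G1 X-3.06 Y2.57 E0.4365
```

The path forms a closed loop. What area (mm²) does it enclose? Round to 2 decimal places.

39.99 mm²

Apply the shoelace formula to the sequence of (X, Y) vertices; enclosed area = 39.99 mm².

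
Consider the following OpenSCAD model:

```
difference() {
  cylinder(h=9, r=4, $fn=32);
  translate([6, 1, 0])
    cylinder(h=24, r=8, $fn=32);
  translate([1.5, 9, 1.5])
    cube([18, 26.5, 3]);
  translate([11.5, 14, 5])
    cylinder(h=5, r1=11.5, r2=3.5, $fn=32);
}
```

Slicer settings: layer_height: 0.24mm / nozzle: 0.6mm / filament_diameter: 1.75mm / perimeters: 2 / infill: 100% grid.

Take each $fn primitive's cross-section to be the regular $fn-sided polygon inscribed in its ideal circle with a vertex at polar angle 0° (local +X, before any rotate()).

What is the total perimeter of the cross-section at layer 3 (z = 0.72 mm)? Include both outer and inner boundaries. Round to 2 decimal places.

18.96 mm

At z = 0.72 mm: the r=4 cylinder gives a regular 32-gon of circumradius 4 (constant along its height) (perimeter = 2·32·4.000·sin(180°/32) = 25.09 mm); the r=8 cylinder at (6, 1) gives a regular 32-gon of circumradius 8 (constant along its height) (perimeter = 2·32·8.000·sin(180°/32) = 50.18 mm); the cube at (1.5, 9) is absent (z outside [1.5, 4.5]); the cone at (11.5, 14) is absent (z outside [5, 10]); After the difference (first − rest): starting from the r=4 cylinder, the r=8 cylinder at (6, 1) partially overlaps it — only the 37.24 mm² overlap (of its 199.77 mm²) is removed, clipping the outline — boundary = 18.96 mm. Overall, the cross-section is a single solid region. Total boundary length (outer) = 18.96 mm.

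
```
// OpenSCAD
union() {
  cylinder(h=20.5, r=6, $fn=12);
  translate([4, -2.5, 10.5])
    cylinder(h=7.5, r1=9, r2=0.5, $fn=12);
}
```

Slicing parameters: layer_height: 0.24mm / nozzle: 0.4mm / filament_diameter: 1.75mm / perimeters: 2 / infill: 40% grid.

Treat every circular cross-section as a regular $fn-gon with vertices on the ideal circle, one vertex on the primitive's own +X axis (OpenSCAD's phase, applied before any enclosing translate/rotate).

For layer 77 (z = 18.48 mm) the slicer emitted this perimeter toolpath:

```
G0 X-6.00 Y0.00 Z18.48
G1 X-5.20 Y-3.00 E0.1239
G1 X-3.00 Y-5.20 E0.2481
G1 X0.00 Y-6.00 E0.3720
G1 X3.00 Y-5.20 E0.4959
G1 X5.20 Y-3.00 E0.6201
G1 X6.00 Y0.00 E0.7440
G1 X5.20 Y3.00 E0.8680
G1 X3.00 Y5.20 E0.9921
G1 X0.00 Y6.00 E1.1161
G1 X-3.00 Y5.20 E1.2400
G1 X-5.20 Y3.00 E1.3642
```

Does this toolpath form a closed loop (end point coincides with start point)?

Start point (G0): (-6.00, 0.00). End point (last G1): the path does not return to the start — open.

no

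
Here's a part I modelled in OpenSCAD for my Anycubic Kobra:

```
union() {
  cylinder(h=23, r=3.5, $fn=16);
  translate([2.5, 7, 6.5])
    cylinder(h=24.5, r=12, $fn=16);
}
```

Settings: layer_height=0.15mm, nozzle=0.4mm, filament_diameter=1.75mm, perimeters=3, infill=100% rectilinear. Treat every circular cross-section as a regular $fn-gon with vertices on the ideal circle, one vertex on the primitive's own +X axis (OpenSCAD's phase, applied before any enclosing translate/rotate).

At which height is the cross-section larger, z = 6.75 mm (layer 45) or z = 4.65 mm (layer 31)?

Layer 45 (z = 6.75): the r=3.5 cylinder contributes a regular 16-gon of circumradius 3.5 (area = (16/2)·3.500²·sin(360°/16) = 37.50 mm²); the r=12 cylinder at (2.5, 7) contributes a regular 16-gon of circumradius 12 (area = (16/2)·12.000²·sin(360°/16) = 440.85 mm²); Combining (union): the r=3.5 cylinder lies entirely inside the r=12 cylinder at (2.5, 7), so the union is just the r=12 cylinder at (2.5, 7) — area = 440.85 mm². So its area = 440.85 mm². Layer 31 (z = 4.65): the r=3.5 cylinder contributes a regular 16-gon of circumradius 3.5 (area = (16/2)·3.500²·sin(360°/16) = 37.50 mm²); the cylinder at (2.5, 7) does not reach this height (z outside [6.5, 31]); Merging all regions: only the r=3.5 cylinder is present, so the union is just that shape — area = 37.50 mm². So its area = 37.50 mm². Layer 45 is larger (440.85 vs 37.50 mm²).

layer 45 (z = 6.75 mm)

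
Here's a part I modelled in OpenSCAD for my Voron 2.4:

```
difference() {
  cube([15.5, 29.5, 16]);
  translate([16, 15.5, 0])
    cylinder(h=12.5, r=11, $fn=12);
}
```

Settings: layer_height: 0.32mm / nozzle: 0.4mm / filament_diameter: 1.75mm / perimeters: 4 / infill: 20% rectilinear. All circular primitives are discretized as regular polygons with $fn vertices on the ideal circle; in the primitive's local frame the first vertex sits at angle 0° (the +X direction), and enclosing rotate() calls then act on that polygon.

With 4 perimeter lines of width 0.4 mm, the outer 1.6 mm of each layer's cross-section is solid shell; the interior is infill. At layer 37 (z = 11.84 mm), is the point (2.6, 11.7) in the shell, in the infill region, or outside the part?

At z = 11.84 mm: the cube is present — its section is the full 15.5×29.5 rectangle; the r=11 cylinder at (16, 15.5) contributes a regular 12-gon of circumradius 11; Subtracting the remaining from the first: starting from the 15.5×29.5 cube, the r=11 cylinder at (16, 15.5) partially overlaps it — only the 170.57 mm² overlap (of its 363.00 mm²) is removed, clipping the outline — 1 connected region. Overall, the cross-section is a single solid region. The nearest boundary edge runs (0.00, 0.00)→(0.00, 29.50); distance from the point to it = 2.60 mm. The point is inside the cross-section and 2.60 mm from the nearest boundary — more than the 1.6 mm shell width (4 × 0.4), so it's in the infill interior.

infill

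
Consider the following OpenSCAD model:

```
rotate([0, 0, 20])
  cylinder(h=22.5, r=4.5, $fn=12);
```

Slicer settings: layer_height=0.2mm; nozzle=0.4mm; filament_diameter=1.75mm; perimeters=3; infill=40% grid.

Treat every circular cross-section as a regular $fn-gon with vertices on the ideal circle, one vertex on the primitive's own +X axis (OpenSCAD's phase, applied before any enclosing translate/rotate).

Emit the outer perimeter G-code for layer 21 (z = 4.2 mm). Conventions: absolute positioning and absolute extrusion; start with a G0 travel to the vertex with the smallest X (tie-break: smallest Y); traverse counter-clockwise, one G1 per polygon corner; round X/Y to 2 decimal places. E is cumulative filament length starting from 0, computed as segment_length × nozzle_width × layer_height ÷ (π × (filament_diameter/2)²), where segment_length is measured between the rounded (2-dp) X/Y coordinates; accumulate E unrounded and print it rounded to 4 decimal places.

G0 X-4.43 Y0.78 Z4.20
G1 X-4.23 Y-1.54 E0.0774
G1 X-2.89 Y-3.45 E0.1551
G1 X-0.78 Y-4.43 E0.2324
G1 X1.54 Y-4.23 E0.3099
G1 X3.45 Y-2.89 E0.3875
G1 X4.43 Y-0.78 E0.4649
G1 X4.23 Y1.54 E0.5423
G1 X2.89 Y3.45 E0.6199
G1 X0.78 Y4.43 E0.6973
G1 X-1.54 Y4.23 E0.7747
G1 X-3.45 Y2.89 E0.8523
G1 X-4.43 Y0.78 E0.9297

At z = 4.2 mm: the cylinder: section is a regular 12-gon, circumradius r=4.5; (rotated 20° about Z; rotation is an isometry so areas/perimeters/island counts are preserved). The outline is a single polygon with 12 vertices. Extrusion per mm of travel: 0.4 × 0.2 / (π × 0.875²) = 0.033260. Accumulating E over each segment gives final E = 0.9297.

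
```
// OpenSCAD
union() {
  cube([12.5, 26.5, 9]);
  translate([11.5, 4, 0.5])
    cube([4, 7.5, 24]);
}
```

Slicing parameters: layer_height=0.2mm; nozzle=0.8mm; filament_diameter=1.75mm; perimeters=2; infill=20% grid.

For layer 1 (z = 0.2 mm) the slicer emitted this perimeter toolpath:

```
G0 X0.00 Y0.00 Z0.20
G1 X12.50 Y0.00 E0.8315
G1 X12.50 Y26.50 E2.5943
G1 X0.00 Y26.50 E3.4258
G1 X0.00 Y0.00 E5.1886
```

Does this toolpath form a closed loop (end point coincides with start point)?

yes

Start point (G0): (0.00, 0.00). End point (last G1): the path returns to the start — closed.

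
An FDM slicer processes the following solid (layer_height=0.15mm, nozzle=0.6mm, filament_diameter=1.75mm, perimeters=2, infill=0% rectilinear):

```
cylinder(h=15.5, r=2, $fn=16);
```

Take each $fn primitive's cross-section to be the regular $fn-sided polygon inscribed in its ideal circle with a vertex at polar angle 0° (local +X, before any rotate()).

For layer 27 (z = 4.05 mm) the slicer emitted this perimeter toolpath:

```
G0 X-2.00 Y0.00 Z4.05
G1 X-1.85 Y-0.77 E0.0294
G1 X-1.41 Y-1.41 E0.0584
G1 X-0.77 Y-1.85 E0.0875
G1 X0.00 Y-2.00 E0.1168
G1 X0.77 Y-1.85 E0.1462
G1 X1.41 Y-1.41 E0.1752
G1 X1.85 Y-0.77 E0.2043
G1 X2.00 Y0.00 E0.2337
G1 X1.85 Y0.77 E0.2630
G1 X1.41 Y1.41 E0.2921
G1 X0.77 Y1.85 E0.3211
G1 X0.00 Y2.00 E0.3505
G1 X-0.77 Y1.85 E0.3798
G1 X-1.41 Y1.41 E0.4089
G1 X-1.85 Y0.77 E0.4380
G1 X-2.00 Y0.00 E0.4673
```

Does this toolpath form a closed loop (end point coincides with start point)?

yes

Start point (G0): (-2.00, 0.00). End point (last G1): the path returns to the start — closed.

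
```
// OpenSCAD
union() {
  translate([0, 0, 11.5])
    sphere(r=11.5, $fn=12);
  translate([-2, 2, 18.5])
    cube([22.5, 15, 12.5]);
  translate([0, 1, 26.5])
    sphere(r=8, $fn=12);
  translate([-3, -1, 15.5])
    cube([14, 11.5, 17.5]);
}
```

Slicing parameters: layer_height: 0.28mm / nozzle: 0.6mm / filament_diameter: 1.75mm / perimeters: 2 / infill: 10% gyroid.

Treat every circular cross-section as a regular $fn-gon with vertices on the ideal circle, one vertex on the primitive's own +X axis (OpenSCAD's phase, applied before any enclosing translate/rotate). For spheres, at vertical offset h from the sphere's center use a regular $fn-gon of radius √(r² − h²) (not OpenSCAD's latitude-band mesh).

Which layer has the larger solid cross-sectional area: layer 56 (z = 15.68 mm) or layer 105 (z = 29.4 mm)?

Layer 56 (z = 15.68): the r=11.5 sphere contributes a regular 12-gon of circumradius √(11.5²−4.18²) = 10.713 (area = (12/2)·10.713²·sin(360°/12) = 344.33 mm²); the cube at (-2, 2) is not intersected at this z (z outside [18.5, 31]); the sphere at (0, 1) is absent (|z−center|=10.820 > r=8); the cube at (-3, -1) is present — its section is the full 14×11.5 rectangle (area 161.00 mm²); Combining (union): the regions partially overlap — summed areas 505.33 mm² minus the doubly-counted overlap 130.43 mm² gives 374.91 mm² — area = 374.91 mm². So its area = 374.91 mm². Layer 105 (z = 29.4): the sphere is not intersected at this z (|z−center|=17.900 > r=11.5); the cube at (-2, 2) is present — its section is the full 22.5×15 rectangle (area 337.50 mm²); the r=8 sphere at (0, 1) contributes a regular 12-gon of circumradius √(8²−2.9²) = 7.456 (area = (12/2)·7.456²·sin(360°/12) = 166.77 mm²); the 14×11.5 cube at (-3, -1) contributes its full rectangle (area 161.00 mm²); Combining (union): the regions partially overlap — summed areas 665.27 mm² minus the doubly-counted overlap 193.73 mm² gives 471.54 mm² — area = 471.54 mm². So its area = 471.54 mm². Layer 105 is larger (471.54 vs 374.91 mm²).

layer 105 (z = 29.4 mm)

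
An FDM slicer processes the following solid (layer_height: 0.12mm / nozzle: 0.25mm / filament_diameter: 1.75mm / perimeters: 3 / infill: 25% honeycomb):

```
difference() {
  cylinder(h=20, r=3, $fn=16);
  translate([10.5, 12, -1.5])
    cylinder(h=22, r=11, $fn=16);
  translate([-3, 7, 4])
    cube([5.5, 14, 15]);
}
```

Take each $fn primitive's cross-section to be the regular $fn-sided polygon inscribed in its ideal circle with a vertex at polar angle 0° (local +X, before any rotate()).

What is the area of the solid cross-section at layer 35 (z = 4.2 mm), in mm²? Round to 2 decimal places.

27.55 mm²

At z = 4.2 mm: the r=3 cylinder gives a regular 16-gon of circumradius 3 (constant along its height) (area = (16/2)·3.000²·sin(360°/16) = 27.55 mm²); the r=11 cylinder at (10.5, 12) gives a regular 16-gon of circumradius 11 (constant along its height) (area = (16/2)·11.000²·sin(360°/16) = 370.44 mm²); the cube at (-3, 7) (footprint 5.5×14) is included at this height (area 77.00 mm²); After the difference (first − rest): starting from the r=3 cylinder (27.55 mm²), the r=11 cylinder at (10.5, 12) misses the remaining region (no effect); the 5.5×14 cube at (-3, 7) misses the remaining region (no effect) — area = 27.55 mm². Overall, the cross-section is a single solid region. Net area = 27.55 mm².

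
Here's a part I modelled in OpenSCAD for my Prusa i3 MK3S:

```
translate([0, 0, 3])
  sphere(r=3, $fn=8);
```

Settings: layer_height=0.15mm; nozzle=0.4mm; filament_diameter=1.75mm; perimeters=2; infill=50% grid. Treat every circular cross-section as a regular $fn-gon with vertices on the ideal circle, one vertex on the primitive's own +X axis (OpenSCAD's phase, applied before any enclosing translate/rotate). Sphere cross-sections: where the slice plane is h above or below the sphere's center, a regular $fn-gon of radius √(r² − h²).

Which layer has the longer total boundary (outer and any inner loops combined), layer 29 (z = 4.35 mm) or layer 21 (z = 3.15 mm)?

layer 21 (z = 3.15 mm)

Layer 29 (z = 4.35): the r=3 sphere contributes a regular 8-gon of circumradius √(3²−1.35²) = 2.679 (perimeter = 2·8·2.679·sin(180°/8) = 16.40 mm). So its perimeter = 16.40 mm. Layer 21 (z = 3.15): the r=3 sphere contributes a regular 8-gon of circumradius √(3²−0.15²) = 2.996 (perimeter = 2·8·2.996·sin(180°/8) = 18.35 mm). So its perimeter = 18.35 mm. Layer 21 is larger (18.35 vs 16.40 mm).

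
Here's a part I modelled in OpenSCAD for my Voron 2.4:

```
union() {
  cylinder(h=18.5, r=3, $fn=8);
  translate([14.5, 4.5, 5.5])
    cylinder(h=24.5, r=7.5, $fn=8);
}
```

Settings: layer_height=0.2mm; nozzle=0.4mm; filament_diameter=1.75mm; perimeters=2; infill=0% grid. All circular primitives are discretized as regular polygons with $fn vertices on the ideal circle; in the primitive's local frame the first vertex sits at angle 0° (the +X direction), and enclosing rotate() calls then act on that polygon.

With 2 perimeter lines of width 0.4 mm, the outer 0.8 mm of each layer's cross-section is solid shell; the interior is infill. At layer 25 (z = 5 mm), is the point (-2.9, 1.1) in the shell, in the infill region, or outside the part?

outside

At z = 5 mm: the cylinder: section is a regular 8-gon, circumradius r=3; the cylinder at (14.5, 4.5) does not reach this height (z outside [5.5, 30]); Merging all regions: only the r=3 cylinder is present, so the union is just that shape — 1 connected region. Overall, the cross-section is a single solid region. The nearest boundary edge runs (-2.12, 2.12)→(-3.00, 0.00); distance from the point to it = 0.33 mm. The point is not inside any of the regions above, so it lies outside the cross-section (0.33 mm from the nearest boundary).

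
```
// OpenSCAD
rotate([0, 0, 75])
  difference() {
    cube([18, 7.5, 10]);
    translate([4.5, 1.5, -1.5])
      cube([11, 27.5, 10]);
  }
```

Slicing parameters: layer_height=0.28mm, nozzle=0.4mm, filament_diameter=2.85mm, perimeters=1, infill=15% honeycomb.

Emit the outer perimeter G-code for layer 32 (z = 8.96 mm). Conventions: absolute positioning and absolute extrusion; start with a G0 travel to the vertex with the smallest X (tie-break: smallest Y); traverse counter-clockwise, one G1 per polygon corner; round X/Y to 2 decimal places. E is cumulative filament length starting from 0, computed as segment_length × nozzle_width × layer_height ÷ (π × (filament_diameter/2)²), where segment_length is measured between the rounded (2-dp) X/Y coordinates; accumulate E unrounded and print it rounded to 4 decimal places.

At z = 8.96 mm: the 18×7.5 cube contributes its full rectangle; the cube at (4.5, 1.5) is not intersected at this z (z outside [-1.5, 8.5]); Subtracting the remaining from the first: none of the subtracted shapes is present at this height, so the 18×7.5 cube is unchanged — 1 connected region; (rotated 75° about Z; rotation is an isometry so areas/perimeters/island counts are preserved). The outline is a single polygon with 4 vertices. Extrusion per mm of travel: 0.4 × 0.28 / (π × 1.425²) = 0.017557. Accumulating E over each segment gives final E = 0.8955.

G0 X-7.24 Y1.94 Z8.96
G1 X0.00 Y0.00 E0.1316
G1 X4.66 Y17.39 E0.4477
G1 X-2.59 Y19.33 E0.5794
G1 X-7.24 Y1.94 E0.8955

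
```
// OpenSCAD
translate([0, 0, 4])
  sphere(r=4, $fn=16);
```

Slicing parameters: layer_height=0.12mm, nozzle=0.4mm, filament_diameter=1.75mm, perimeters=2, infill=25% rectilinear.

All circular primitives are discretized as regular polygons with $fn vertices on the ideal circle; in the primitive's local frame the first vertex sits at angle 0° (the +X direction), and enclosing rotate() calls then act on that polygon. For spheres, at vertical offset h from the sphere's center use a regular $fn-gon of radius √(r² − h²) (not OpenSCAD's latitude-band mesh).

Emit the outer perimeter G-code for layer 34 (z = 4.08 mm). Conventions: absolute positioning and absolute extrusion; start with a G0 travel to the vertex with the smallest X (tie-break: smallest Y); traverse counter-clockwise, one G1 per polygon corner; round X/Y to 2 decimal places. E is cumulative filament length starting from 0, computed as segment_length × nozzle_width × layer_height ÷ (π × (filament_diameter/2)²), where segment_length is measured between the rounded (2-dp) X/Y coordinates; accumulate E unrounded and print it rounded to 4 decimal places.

G0 X-4.00 Y0.00 Z4.08
G1 X-3.69 Y-1.53 E0.0312
G1 X-2.83 Y-2.83 E0.0623
G1 X-1.53 Y-3.69 E0.0934
G1 X0.00 Y-4.00 E0.1245
G1 X1.53 Y-3.69 E0.1557
G1 X2.83 Y-2.83 E0.1868
G1 X3.69 Y-1.53 E0.2179
G1 X4.00 Y0.00 E0.2490
G1 X3.69 Y1.53 E0.2802
G1 X2.83 Y2.83 E0.3113
G1 X1.53 Y3.69 E0.3424
G1 X0.00 Y4.00 E0.3736
G1 X-1.53 Y3.69 E0.4047
G1 X-2.83 Y2.83 E0.4358
G1 X-3.69 Y1.53 E0.4669
G1 X-4.00 Y0.00 E0.4981

At z = 4.08 mm: the sphere: section is a regular 16-gon, circumradius = √(r²−h²) = √(4²−0.08²) = 3.999. The outline is a single polygon with 16 vertices. Extrusion per mm of travel: 0.4 × 0.12 / (π × 0.875²) = 0.019956. Accumulating E over each segment gives final E = 0.4981.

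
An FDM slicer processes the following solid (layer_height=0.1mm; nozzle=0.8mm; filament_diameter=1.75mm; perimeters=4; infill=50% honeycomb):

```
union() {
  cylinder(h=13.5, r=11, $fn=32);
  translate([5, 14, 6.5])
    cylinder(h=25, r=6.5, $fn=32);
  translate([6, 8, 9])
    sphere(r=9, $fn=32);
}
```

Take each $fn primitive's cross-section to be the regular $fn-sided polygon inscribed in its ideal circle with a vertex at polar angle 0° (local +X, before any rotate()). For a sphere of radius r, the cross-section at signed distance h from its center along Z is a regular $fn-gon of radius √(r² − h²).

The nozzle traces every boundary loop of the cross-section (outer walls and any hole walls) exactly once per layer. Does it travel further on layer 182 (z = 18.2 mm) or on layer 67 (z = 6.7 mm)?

Layer 182 (z = 18.2): the cylinder does not reach this height (z outside [0, 13.5]); the r=6.5 cylinder at (5, 14) gives a regular 32-gon of circumradius 6.5 (constant along its height) (perimeter = 2·32·6.500·sin(180°/32) = 40.78 mm); the sphere at (6, 8) is absent (|z−center|=9.200 > r=9); Taking the union: only the r=6.5 cylinder at (5, 14) is present, so the union is just that shape — boundary = 40.78 mm. So its perimeter = 40.78 mm. Layer 67 (z = 6.7): the r=11 cylinder gives a regular 32-gon of circumradius 11 (constant along its height) (perimeter = 2·32·11.000·sin(180°/32) = 69.00 mm); the r=6.5 cylinder at (5, 14) gives a regular 32-gon of circumradius 6.5 (constant along its height) (perimeter = 2·32·6.500·sin(180°/32) = 40.78 mm); the r=9 sphere at (6, 8) contributes a regular 32-gon of circumradius √(9²−2.3²) = 8.701 (perimeter = 2·32·8.701·sin(180°/32) = 54.58 mm); Taking the union: the regions partially overlap (shared area 201.57 mm²), so the edge portions inside another operand are dropped and the merged outline is re-measured after clipping — boundary = 89.63 mm. So its perimeter = 89.63 mm. Layer 67 is larger (89.63 vs 40.78 mm).

layer 67 (z = 6.7 mm)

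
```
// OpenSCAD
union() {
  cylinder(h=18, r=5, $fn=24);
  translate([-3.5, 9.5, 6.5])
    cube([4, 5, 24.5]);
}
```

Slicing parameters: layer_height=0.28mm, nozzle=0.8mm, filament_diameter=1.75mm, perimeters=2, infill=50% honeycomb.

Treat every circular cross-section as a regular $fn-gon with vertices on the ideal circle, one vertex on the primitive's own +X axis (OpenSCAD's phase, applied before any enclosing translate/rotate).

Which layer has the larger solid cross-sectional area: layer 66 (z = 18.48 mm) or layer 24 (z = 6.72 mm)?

Layer 66 (z = 18.48): the cylinder is absent (z outside [0, 18]); the 4×5 cube at (-3.5, 9.5) contributes its full rectangle (area 20.00 mm²); Taking the union: only the 4×5 cube at (-3.5, 9.5) is present, so the union is just that shape — area = 20.00 mm². So its area = 20.00 mm². Layer 24 (z = 6.72): the r=5 cylinder contributes a regular 24-gon of circumradius 5 (area = (24/2)·5.000²·sin(360°/24) = 77.65 mm²); the 4×5 cube at (-3.5, 9.5) contributes its full rectangle (area 20.00 mm²); Taking the union: the 2 present regions are separate (no shared area or edge), so areas and boundary lengths simply add and each stays a separate island — area = 97.65 mm². So its area = 97.65 mm². Layer 24 is larger (97.65 vs 20.00 mm²).

layer 24 (z = 6.72 mm)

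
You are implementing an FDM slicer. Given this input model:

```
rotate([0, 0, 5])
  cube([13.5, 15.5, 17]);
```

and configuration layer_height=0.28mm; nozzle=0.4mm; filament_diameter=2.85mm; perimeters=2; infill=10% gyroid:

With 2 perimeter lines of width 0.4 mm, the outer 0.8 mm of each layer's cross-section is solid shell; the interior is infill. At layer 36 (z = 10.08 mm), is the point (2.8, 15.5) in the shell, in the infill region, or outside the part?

At z = 10.08 mm: the cube (footprint 13.5×15.5) is included at this height; (rotated 5° about Z; rotation is an isometry so areas/perimeters/island counts are preserved). Overall, the cross-section is a single solid region. Undo the 5° rotation: the query point maps to (4.140, 15.197) in the un-rotated model frame. The nearest boundary edge runs (13.50, 15.50)→(0.00, 15.50); distance from the point to it = 0.30 mm. The point is inside the cross-section, 0.30 mm from the nearest boundary — within the 0.8 mm shell band (2 × 0.4).

shell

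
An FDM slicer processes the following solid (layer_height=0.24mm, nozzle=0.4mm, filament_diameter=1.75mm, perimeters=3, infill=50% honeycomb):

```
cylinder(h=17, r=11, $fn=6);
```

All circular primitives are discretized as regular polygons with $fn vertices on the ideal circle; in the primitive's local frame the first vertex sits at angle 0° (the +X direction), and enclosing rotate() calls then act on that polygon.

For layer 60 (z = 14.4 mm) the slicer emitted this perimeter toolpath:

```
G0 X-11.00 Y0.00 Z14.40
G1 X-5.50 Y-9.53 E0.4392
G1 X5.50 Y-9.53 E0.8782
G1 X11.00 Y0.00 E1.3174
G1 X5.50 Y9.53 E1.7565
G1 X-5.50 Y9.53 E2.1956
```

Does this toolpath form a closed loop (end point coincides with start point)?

Start point (G0): (-11.00, 0.00). End point (last G1): the path does not return to the start — open.

no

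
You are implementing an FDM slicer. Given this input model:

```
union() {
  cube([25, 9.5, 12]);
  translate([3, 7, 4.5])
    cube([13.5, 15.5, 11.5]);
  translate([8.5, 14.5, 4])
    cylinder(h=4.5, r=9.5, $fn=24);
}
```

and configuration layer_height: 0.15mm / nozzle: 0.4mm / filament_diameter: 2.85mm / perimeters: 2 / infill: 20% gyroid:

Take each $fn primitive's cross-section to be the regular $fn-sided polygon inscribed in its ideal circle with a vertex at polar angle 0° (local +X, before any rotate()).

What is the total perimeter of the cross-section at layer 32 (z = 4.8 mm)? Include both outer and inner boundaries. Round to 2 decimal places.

95.16 mm

At z = 4.8 mm: the 25×9.5 cube contributes its full rectangle (perimeter 69.00 mm); the 13.5×15.5 cube at (3, 7) contributes its full rectangle (perimeter 58.00 mm); the r=9.5 cylinder at (8.5, 14.5) contributes a regular 24-gon of circumradius 9.5 (perimeter = 2·24·9.500·sin(180°/24) = 59.52 mm); Taking the union: the regions partially overlap (shared area 255.67 mm²), so the edge portions inside another operand are dropped and the merged outline is re-measured after clipping — boundary = 95.16 mm. Overall, the cross-section is a single solid region. Total boundary length (outer) = 95.16 mm.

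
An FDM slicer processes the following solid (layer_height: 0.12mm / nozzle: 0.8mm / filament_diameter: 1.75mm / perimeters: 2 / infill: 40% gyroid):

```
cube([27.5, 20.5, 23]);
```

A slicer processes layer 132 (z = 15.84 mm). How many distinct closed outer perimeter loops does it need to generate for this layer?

At z = 15.84 mm: the cube (footprint 27.5×20.5) is included at this height. The result has 1 disconnected region.

1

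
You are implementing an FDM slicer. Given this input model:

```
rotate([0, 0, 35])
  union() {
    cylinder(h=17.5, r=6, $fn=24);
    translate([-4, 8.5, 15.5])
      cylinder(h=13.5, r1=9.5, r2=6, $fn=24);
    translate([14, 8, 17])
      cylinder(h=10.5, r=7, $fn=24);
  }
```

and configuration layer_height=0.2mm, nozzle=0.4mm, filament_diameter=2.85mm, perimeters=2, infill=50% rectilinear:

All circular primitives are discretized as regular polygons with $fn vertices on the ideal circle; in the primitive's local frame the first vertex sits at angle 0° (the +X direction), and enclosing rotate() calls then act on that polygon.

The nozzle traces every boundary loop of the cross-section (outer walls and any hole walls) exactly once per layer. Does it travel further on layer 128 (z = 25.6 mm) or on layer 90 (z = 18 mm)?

Layer 128 (z = 25.6): the cylinder is not intersected at this z (z outside [0, 17.5]); the cone at (-4, 8.5) (r1=9.5→r2=6) has section circumradius 6.881 here — a regular 24-gon (perimeter = 2·24·6.881·sin(180°/24) = 43.11 mm); the cylinder at (14, 8): section is a regular 24-gon, circumradius r=7 (perimeter = 2·24·7.000·sin(180°/24) = 43.86 mm); Taking the union: the 2 present regions are separate (no shared area or edge), so areas and boundary lengths simply add and each stays a separate island — boundary = 86.97 mm; (rotated 35° about Z; rotation is an isometry so areas/perimeters/island counts are preserved). So its perimeter = 86.97 mm. Layer 90 (z = 18): the cylinder is absent (z outside [0, 17.5]); the cone at (-4, 8.5) contributes a regular 24-gon of circumradius 8.852 (interpolated between r1=9.5 and r2=6 at t=0.185) (perimeter = 2·24·8.852·sin(180°/24) = 55.46 mm); the cylinder at (14, 8): section is a regular 24-gon, circumradius r=7 (perimeter = 2·24·7.000·sin(180°/24) = 43.86 mm); Combining (union): the 2 present regions are separate (no shared area or edge), so areas and boundary lengths simply add and each stays a separate island — boundary = 99.32 mm; (whole slice rotated 35° about Z — lengths, areas and connectivity unchanged). So its perimeter = 99.32 mm. Layer 90 is larger (99.32 vs 86.97 mm).

layer 90 (z = 18 mm)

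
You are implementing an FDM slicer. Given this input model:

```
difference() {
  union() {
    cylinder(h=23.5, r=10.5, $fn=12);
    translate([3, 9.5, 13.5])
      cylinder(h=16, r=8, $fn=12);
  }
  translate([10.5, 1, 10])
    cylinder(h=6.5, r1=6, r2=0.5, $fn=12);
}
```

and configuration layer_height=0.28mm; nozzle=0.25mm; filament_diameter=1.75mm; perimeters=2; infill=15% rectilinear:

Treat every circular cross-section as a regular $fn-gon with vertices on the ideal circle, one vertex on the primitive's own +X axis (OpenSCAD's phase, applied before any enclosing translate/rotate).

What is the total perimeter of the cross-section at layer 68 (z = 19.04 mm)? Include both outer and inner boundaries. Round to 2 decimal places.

At z = 19.04 mm: the r=10.5 cylinder gives a regular 12-gon of circumradius 10.5 (constant along its height) (perimeter = 2·12·10.500·sin(180°/12) = 65.22 mm); the cylinder at (3, 9.5): section is a regular 12-gon, circumradius r=8 (perimeter = 2·12·8.000·sin(180°/12) = 49.69 mm); Taking the union: the regions partially overlap (shared area 84.48 mm²), so the edge portions inside another operand are dropped and the merged outline is re-measured after clipping — boundary = 79.11 mm; the cone at (10.5, 1) is absent (z outside [10, 16.5]); Subtracting the remaining from the first: none of the subtracted shapes is present at this height, so the result so far is unchanged — boundary = 79.11 mm. Overall, the cross-section is a single solid region. Total boundary length (outer) = 79.11 mm.

79.11 mm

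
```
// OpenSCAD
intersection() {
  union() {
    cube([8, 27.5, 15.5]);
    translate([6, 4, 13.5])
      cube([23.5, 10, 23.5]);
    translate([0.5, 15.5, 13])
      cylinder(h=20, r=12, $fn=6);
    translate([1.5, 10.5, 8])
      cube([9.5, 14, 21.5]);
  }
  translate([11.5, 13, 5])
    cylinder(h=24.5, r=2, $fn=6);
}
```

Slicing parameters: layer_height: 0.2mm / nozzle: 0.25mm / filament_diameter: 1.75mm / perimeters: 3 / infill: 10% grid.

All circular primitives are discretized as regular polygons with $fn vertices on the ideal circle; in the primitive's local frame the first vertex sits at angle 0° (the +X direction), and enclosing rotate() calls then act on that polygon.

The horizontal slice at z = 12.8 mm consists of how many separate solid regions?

At z = 12.8 mm: the 8×27.5 cube contributes its full rectangle; the cube at (6, 4) is not intersected at this z (z outside [13.5, 37]); the cylinder at (0.5, 15.5) is not intersected at this z (z outside [13, 33]); the cube at (1.5, 10.5) is present — its section is the full 9.5×14 rectangle; Merging all regions: the regions partially overlap (shared area 91.00 mm²), so overlapping operands fuse into one piece — 1 connected region; the cylinder at (11.5, 13): section is a regular 6-gon, circumradius r=2; Taking the intersection: the r=2 cylinder at (11.5, 13) partially overlaps the result so far; clipping to the common part keeps 3.46 mm² — 1 connected region. The result has 1 disconnected region.

1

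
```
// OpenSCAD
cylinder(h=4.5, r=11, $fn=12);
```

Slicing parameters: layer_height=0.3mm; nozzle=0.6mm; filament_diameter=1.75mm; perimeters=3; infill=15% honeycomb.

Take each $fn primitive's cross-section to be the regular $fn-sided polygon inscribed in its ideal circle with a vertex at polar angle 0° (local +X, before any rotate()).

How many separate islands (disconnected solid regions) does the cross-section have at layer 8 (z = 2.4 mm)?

At z = 2.4 mm: the cylinder: section is a regular 12-gon, circumradius r=11. Overall, the cross-section is a single solid region. Island count = 1.

1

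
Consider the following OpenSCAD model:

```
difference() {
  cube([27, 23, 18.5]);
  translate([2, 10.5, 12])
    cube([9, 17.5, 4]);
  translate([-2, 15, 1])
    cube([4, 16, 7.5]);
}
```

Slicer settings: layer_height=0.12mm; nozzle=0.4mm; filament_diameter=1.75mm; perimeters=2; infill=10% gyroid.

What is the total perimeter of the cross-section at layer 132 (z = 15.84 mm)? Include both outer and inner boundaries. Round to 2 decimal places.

125.00 mm

At z = 15.84 mm: the cube is present — its section is the full 27×23 rectangle (perimeter 100.00 mm); the cube at (2, 10.5) is present — its section is the full 9×17.5 rectangle (perimeter 53.00 mm); the cube at (-2, 15) does not reach this height (z outside [1, 8.5]); Subtracting the remaining from the first: starting from the 27×23 cube, the 9×17.5 cube at (2, 10.5) partially overlaps it — only the 112.50 mm² overlap (of its 157.50 mm²) is removed, clipping the outline — boundary = 125.00 mm. Overall, the cross-section is a single solid region. Total boundary length (outer) = 125.00 mm.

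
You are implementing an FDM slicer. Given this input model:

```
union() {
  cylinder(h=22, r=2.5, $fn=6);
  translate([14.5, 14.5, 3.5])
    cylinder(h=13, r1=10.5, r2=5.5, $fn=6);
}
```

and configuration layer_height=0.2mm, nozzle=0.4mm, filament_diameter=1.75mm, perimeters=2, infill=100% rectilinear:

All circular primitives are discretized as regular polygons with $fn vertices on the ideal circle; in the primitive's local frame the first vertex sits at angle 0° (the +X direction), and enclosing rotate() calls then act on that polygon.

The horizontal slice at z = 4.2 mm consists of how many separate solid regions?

2

At z = 4.2 mm: the cylinder: section is a regular 6-gon, circumradius r=2.5; the cone at (14.5, 14.5) (r1=10.5→r2=5.5) has section circumradius 10.231 here — a regular 6-gon; Merging all regions: the 2 present regions are separate (no shared area or edge), so areas and boundary lengths simply add and each stays a separate island — 2 connected regions. The result has 2 disconnected regions.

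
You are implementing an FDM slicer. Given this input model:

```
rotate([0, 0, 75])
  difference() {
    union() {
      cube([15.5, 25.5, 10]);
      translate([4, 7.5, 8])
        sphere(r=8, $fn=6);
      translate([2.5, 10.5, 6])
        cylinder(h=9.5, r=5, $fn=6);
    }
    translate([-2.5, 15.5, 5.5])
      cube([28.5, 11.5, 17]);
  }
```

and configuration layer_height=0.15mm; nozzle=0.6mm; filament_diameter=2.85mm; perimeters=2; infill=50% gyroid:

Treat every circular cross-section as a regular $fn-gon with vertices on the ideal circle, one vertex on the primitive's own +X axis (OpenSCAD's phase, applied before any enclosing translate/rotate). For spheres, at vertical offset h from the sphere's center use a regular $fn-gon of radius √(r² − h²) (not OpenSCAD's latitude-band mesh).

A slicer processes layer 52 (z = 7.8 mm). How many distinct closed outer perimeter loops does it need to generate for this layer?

1

At z = 7.8 mm: the cube (footprint 15.5×25.5) is included at this height; the r=8 sphere at (4, 7.5) slices to a regular 6-gon of circumradius 7.997 (√(r²−h²) with h=0.2 from center); the cylinder at (2.5, 10.5): section is a regular 6-gon, circumradius r=5; Combining (union): the regions partially overlap (shared area 202.45 mm²), so overlapping operands fuse into one piece — 1 connected region; the cube at (-2.5, 15.5) is present — its section is the full 28.5×11.5 rectangle; Taking the first minus the rest: starting from the result so far, the 28.5×11.5 cube at (-2.5, 15.5) partially overlaps it — only the 155.00 mm² overlap (of its 327.75 mm²) is removed, clipping the outline — 1 connected region; (whole slice rotated 75° about Z — lengths, areas and connectivity unchanged). The result has 1 disconnected region.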